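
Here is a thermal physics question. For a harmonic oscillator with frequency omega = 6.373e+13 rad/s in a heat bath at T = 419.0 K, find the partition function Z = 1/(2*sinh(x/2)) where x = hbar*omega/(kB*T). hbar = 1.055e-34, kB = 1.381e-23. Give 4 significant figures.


Step 1: Compute x = hbar*omega/(kB*T) = 1.055e-34*6.373e+13/(1.381e-23*419.0) = 1.162
Step 2: x/2 = 0.581
Step 3: sinh(x/2) = 0.6142
Step 4: Z = 1/(2*0.6142) = 0.814

0.814


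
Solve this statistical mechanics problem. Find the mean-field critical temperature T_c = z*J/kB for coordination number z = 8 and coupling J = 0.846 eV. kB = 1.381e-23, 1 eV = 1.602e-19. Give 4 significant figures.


Step 1: z*J = 8*0.846 = 6.768 eV
Step 2: Convert to Joules: 6.768*1.602e-19 = 1.084e-18 J
Step 3: T_c = 1.084e-18 / 1.381e-23 = 7.851e+04 K

7.851e+04


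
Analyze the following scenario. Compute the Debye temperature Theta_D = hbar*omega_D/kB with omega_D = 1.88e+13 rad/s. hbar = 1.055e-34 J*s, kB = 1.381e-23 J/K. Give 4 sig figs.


Step 1: hbar*omega_D = 1.055e-34 * 1.88e+13 = 1.983e-21 J
Step 2: Theta_D = 1.983e-21 / 1.381e-23
Step 3: Theta_D = 143.6 K

143.6


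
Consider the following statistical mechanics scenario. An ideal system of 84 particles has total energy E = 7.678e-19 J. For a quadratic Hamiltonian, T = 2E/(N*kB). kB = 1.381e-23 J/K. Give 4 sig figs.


Step 1: Numerator = 2*E = 2*7.678e-19 = 1.536e-18 J
Step 2: Denominator = N*kB = 84*1.381e-23 = 1.16e-21
Step 3: T = 1.536e-18 / 1.16e-21 = 1324 K

1324


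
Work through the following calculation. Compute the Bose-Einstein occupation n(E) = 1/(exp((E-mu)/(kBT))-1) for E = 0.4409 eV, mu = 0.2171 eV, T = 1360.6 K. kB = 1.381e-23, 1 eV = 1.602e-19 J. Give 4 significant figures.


Step 1: (E - mu) = 0.2238 eV
Step 2: x = (E-mu)*eV/(kB*T) = 0.2238*1.602e-19/(1.381e-23*1360.6) = 1.908
Step 3: exp(x) = 6.74
Step 4: n = 1/(exp(x)-1) = 0.1742

0.1742


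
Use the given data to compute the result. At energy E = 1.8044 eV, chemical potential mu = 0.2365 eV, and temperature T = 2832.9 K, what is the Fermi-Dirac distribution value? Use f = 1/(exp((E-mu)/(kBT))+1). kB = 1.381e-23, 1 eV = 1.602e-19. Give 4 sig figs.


Step 1: (E - mu) = 1.8044 - 0.2365 = 1.568 eV
Step 2: Convert: (E-mu)*eV = 2.512e-19 J
Step 3: x = (E-mu)*eV/(kB*T) = 6.42
Step 4: f = 1/(exp(6.42)+1) = 0.001626

0.001626


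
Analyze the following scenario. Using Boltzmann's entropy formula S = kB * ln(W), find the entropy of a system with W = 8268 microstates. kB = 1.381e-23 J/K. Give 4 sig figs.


Step 1: ln(W) = ln(8268) = 9.02
Step 2: S = kB * ln(W) = 1.381e-23 * 9.02
Step 3: S = 1.246e-22 J/K

1.246e-22


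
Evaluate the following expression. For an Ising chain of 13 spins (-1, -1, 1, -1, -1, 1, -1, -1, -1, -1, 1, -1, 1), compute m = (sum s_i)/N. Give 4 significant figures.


Step 1: Count up spins (+1): 4, down spins (-1): 9
Step 2: Total magnetization M = 4 - 9 = -5
Step 3: m = M/N = -5/13 = -0.3846

-0.3846


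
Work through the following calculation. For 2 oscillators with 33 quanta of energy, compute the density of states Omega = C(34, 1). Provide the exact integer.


Step 1: Use binomial coefficient C(34, 1)
Step 2: Numerator = 34! / 33!
Step 3: Denominator = 1!
Step 4: Omega = 34

34


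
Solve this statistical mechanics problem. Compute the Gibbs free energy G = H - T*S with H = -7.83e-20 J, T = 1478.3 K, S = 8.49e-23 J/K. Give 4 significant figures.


Step 1: T*S = 1478.3 * 8.49e-23 = 1.255e-19 J
Step 2: G = H - T*S = -7.83e-20 - 1.255e-19
Step 3: G = -2.038e-19 J

-2.038e-19


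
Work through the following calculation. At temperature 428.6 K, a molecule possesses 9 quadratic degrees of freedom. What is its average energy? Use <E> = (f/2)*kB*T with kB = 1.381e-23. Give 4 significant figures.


Step 1: f/2 = 9/2 = 4.5
Step 2: kB*T = 1.381e-23 * 428.6 = 5.919e-21
Step 3: <E> = 4.5 * 5.919e-21 = 2.664e-20 J

2.664e-20


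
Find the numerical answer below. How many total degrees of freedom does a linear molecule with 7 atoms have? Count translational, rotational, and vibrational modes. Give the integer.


Step 1: Translational DOF = 3
Step 2: Rotational DOF (linear) = 2
Step 3: Vibrational DOF = 3*7 - 5 = 16
Step 4: Total = 3 + 2 + 16 = 21

21


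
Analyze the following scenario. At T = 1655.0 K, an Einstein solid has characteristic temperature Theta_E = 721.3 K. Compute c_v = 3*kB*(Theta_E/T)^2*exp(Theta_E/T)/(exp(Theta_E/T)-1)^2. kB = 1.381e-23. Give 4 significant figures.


Step 1: x = Theta_E/T = 721.3/1655.0 = 0.4358
Step 2: x^2 = 0.1899
Step 3: exp(x) = 1.546
Step 4: c_v = 3*1.381e-23*0.1899*1.546/(1.546-1)^2 = 4.078e-23

4.078e-23


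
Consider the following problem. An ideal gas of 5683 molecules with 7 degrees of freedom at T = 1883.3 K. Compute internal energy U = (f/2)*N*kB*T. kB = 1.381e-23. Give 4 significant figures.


Step 1: f/2 = 7/2 = 3.5
Step 2: N*kB*T = 5683*1.381e-23*1883.3 = 1.478e-16
Step 3: U = 3.5 * 1.478e-16 = 5.173e-16 J

5.173e-16


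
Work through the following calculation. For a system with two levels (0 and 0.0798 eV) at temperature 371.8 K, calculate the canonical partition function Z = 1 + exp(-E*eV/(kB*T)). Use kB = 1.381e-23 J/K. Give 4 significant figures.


Step 1: Compute beta*E = E*eV/(kB*T) = 0.0798*1.602e-19/(1.381e-23*371.8) = 2.49
Step 2: exp(-beta*E) = exp(-2.49) = 0.08293
Step 3: Z = 1 + 0.08293 = 1.083

1.083


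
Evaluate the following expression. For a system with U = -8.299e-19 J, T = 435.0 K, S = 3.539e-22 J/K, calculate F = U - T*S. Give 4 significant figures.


Step 1: T*S = 435.0 * 3.539e-22 = 1.539e-19 J
Step 2: F = U - T*S = -8.299e-19 - 1.539e-19
Step 3: F = -9.838e-19 J

-9.838e-19


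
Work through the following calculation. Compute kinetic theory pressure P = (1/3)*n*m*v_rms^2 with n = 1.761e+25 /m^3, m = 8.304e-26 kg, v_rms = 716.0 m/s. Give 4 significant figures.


Step 1: v_rms^2 = 716.0^2 = 5.127e+05
Step 2: n*m = 1.761e+25*8.304e-26 = 1.462
Step 3: P = (1/3)*1.462*5.127e+05 = 2.499e+05 Pa

2.499e+05


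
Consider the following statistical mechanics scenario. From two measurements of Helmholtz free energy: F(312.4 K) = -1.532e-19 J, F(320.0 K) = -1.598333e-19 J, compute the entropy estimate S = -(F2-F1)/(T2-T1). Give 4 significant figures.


Step 1: dF = F2 - F1 = -1.598333e-19 - (-1.532e-19) = -6.6333e-21 J
Step 2: dT = T2 - T1 = 320.0 - 312.4 = 7.6 K
Step 3: S = -dF/dT = -(-6.6333e-21)/7.6 = 8.728e-22 J/K

8.728e-22


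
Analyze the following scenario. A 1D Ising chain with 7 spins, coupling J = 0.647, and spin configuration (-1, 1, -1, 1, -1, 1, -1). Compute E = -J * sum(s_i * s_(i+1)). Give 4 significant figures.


Step 1: Nearest-neighbor products: -1, -1, -1, -1, -1, -1
Step 2: Sum of products = -6
Step 3: E = -0.647 * -6 = 3.882

3.882


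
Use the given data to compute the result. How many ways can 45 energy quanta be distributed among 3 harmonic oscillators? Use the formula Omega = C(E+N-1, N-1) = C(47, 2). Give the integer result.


Step 1: Use binomial coefficient C(47, 2)
Step 2: Numerator = 47! / 45!
Step 3: Denominator = 2!
Step 4: Omega = 1081

1081


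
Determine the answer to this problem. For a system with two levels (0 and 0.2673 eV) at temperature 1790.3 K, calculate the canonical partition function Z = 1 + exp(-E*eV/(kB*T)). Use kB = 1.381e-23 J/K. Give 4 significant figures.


Step 1: Compute beta*E = E*eV/(kB*T) = 0.2673*1.602e-19/(1.381e-23*1790.3) = 1.732
Step 2: exp(-beta*E) = exp(-1.732) = 0.1769
Step 3: Z = 1 + 0.1769 = 1.177

1.177


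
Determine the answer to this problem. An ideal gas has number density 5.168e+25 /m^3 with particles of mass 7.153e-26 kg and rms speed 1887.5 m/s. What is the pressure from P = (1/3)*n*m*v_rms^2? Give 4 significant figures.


Step 1: v_rms^2 = 1887.5^2 = 3.563e+06
Step 2: n*m = 5.168e+25*7.153e-26 = 3.697
Step 3: P = (1/3)*3.697*3.563e+06 = 4.39e+06 Pa

4.39e+06


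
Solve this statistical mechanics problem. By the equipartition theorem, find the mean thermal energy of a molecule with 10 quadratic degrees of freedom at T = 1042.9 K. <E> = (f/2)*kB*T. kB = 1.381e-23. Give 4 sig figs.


Step 1: f/2 = 10/2 = 5
Step 2: kB*T = 1.381e-23 * 1042.9 = 1.44e-20
Step 3: <E> = 5 * 1.44e-20 = 7.201e-20 J

7.201e-20


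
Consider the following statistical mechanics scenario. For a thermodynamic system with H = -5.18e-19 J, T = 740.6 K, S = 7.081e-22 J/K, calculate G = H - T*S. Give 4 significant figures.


Step 1: T*S = 740.6 * 7.081e-22 = 5.244e-19 J
Step 2: G = H - T*S = -5.18e-19 - 5.244e-19
Step 3: G = -1.042e-18 J

-1.042e-18


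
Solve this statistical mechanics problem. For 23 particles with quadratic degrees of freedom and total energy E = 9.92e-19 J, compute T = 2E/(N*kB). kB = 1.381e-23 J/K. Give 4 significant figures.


Step 1: Numerator = 2*E = 2*9.92e-19 = 1.984e-18 J
Step 2: Denominator = N*kB = 23*1.381e-23 = 3.176e-22
Step 3: T = 1.984e-18 / 3.176e-22 = 6246 K

6246


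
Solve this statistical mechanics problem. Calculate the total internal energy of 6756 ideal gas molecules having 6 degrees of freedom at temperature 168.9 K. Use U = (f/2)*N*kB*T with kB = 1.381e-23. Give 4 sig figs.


Step 1: f/2 = 6/2 = 3.0
Step 2: N*kB*T = 6756*1.381e-23*168.9 = 1.576e-17
Step 3: U = 3.0 * 1.576e-17 = 4.728e-17 J

4.728e-17


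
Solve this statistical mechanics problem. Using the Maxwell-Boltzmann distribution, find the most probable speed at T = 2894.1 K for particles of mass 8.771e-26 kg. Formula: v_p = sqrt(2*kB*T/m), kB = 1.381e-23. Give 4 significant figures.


Step 1: Numerator = 2*kB*T = 2*1.381e-23*2894.1 = 7.994e-20
Step 2: Ratio = 7.994e-20 / 8.771e-26 = 9.114e+05
Step 3: v_p = sqrt(9.114e+05) = 954.6 m/s

954.6


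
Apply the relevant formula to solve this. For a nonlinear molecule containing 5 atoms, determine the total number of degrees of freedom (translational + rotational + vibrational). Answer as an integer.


Step 1: Translational DOF = 3
Step 2: Rotational DOF (nonlinear) = 3
Step 3: Vibrational DOF = 3*5 - 6 = 9
Step 4: Total = 3 + 3 + 9 = 15

15


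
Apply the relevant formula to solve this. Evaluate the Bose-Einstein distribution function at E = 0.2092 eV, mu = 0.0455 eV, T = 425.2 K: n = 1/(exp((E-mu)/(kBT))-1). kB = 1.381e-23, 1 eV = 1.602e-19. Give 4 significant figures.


Step 1: (E - mu) = 0.1637 eV
Step 2: x = (E-mu)*eV/(kB*T) = 0.1637*1.602e-19/(1.381e-23*425.2) = 4.466
Step 3: exp(x) = 87.01
Step 4: n = 1/(exp(x)-1) = 0.01163

0.01163


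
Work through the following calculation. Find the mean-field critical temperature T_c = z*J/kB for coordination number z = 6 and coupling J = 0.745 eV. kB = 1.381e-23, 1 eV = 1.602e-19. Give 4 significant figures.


Step 1: z*J = 6*0.745 = 4.47 eV
Step 2: Convert to Joules: 4.47*1.602e-19 = 7.161e-19 J
Step 3: T_c = 7.161e-19 / 1.381e-23 = 5.185e+04 K

5.185e+04


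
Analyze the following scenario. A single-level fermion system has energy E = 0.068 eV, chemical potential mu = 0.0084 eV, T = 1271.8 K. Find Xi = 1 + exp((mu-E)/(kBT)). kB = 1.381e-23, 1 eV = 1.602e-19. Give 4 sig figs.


Step 1: (mu - E) = 0.0084 - 0.068 = -0.0596 eV
Step 2: x = (mu-E)*eV/(kB*T) = -0.0596*1.602e-19/(1.381e-23*1271.8) = -0.5436
Step 3: exp(x) = 0.5806
Step 4: Xi = 1 + 0.5806 = 1.581

1.581


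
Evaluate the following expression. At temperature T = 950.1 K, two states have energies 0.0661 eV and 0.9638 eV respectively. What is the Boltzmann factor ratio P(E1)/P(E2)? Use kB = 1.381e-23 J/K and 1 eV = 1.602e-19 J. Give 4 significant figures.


Step 1: Compute energy difference dE = E1 - E2 = 0.0661 - 0.9638 = -0.8977 eV
Step 2: Convert to Joules: dE_J = -0.8977 * 1.602e-19 = -1.438e-19 J
Step 3: Compute exponent = -dE_J / (kB * T) = -(-1.438e-19) / (1.381e-23 * 950.1) = 10.96
Step 4: P(E1)/P(E2) = exp(10.96) = 5.756e+04

5.756e+04


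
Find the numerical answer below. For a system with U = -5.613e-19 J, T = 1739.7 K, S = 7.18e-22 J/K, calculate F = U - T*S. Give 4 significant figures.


Step 1: T*S = 1739.7 * 7.18e-22 = 1.249e-18 J
Step 2: F = U - T*S = -5.613e-19 - 1.249e-18
Step 3: F = -1.81e-18 J

-1.81e-18


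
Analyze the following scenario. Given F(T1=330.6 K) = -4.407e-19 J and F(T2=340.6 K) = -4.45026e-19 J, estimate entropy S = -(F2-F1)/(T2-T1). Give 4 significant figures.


Step 1: dF = F2 - F1 = -4.45026e-19 - (-4.407e-19) = -4.326e-21 J
Step 2: dT = T2 - T1 = 340.6 - 330.6 = 10 K
Step 3: S = -dF/dT = -(-4.326e-21)/10 = 4.326e-22 J/K

4.326e-22


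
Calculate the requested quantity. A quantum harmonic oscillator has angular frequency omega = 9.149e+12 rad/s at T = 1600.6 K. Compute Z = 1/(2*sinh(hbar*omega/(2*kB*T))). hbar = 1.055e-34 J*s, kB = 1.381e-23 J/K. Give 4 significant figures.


Step 1: Compute x = hbar*omega/(kB*T) = 1.055e-34*9.149e+12/(1.381e-23*1600.6) = 0.04367
Step 2: x/2 = 0.02183
Step 3: sinh(x/2) = 0.02184
Step 4: Z = 1/(2*0.02184) = 22.9

22.9


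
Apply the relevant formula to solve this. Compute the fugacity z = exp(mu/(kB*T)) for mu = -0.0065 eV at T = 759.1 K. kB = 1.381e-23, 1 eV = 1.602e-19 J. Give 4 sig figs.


Step 1: Convert mu to Joules: -0.0065*1.602e-19 = -1.041e-21 J
Step 2: kB*T = 1.381e-23*759.1 = 1.048e-20 J
Step 3: mu/(kB*T) = -0.09933
Step 4: z = exp(-0.09933) = 0.9054

0.9054


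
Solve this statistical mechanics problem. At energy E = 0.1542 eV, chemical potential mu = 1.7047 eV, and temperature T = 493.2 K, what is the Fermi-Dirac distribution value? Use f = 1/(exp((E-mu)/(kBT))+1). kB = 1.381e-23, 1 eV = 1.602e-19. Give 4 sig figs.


Step 1: (E - mu) = 0.1542 - 1.7047 = -1.55 eV
Step 2: Convert: (E-mu)*eV = -2.484e-19 J
Step 3: x = (E-mu)*eV/(kB*T) = -36.47
Step 4: f = 1/(exp(-36.47)+1) = 1

1


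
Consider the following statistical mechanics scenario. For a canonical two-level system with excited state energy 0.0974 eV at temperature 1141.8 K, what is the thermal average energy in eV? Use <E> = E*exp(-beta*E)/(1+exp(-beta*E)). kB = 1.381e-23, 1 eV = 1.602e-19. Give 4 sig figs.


Step 1: beta*E = 0.0974*1.602e-19/(1.381e-23*1141.8) = 0.9896
Step 2: exp(-beta*E) = 0.3717
Step 3: <E> = 0.0974*0.3717/(1+0.3717) = 0.0264 eV

0.0264


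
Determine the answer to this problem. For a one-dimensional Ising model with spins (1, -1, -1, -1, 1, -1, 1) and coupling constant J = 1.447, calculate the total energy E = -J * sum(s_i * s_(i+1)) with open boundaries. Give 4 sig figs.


Step 1: Nearest-neighbor products: -1, 1, 1, -1, -1, -1
Step 2: Sum of products = -2
Step 3: E = -1.447 * -2 = 2.894

2.894


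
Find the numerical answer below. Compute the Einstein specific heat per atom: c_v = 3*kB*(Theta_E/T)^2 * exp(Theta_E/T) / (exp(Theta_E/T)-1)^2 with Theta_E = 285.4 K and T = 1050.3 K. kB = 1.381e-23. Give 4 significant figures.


Step 1: x = Theta_E/T = 285.4/1050.3 = 0.2717
Step 2: x^2 = 0.07384
Step 3: exp(x) = 1.312
Step 4: c_v = 3*1.381e-23*0.07384*1.312/(1.312-1)^2 = 4.118e-23

4.118e-23


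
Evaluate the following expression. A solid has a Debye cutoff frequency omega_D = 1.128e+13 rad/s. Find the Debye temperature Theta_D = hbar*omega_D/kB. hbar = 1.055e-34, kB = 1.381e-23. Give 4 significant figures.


Step 1: hbar*omega_D = 1.055e-34 * 1.128e+13 = 1.19e-21 J
Step 2: Theta_D = 1.19e-21 / 1.381e-23
Step 3: Theta_D = 86.17 K

86.17


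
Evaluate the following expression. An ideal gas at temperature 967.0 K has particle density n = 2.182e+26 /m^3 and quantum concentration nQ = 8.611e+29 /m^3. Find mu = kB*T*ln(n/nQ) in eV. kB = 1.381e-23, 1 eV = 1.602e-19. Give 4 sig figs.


Step 1: n/nQ = 2.182e+26/8.611e+29 = 0.0002534
Step 2: ln(n/nQ) = -8.281
Step 3: mu = kB*T*ln(n/nQ) = 1.335e-20*-8.281 = -1.106e-19 J
Step 4: Convert to eV: -1.106e-19/1.602e-19 = -0.6903 eV

-0.6903


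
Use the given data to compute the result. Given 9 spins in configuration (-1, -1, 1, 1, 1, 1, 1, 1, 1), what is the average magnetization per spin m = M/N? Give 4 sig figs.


Step 1: Count up spins (+1): 7, down spins (-1): 2
Step 2: Total magnetization M = 7 - 2 = 5
Step 3: m = M/N = 5/9 = 0.5556

0.5556


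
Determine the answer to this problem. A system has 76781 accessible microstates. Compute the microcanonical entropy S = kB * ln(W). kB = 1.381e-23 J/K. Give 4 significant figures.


Step 1: ln(W) = ln(76781) = 11.25
Step 2: S = kB * ln(W) = 1.381e-23 * 11.25
Step 3: S = 1.553e-22 J/K

1.553e-22


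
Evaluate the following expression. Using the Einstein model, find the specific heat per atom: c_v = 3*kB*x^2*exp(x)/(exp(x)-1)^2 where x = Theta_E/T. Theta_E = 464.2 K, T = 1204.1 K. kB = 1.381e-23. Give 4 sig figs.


Step 1: x = Theta_E/T = 464.2/1204.1 = 0.3855
Step 2: x^2 = 0.1486
Step 3: exp(x) = 1.47
Step 4: c_v = 3*1.381e-23*0.1486*1.47/(1.47-1)^2 = 4.092e-23

4.092e-23


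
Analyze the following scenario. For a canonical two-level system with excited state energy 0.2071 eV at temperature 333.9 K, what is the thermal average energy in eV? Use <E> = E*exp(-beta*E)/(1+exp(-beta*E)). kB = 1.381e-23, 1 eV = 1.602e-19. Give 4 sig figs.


Step 1: beta*E = 0.2071*1.602e-19/(1.381e-23*333.9) = 7.195
Step 2: exp(-beta*E) = 0.0007503
Step 3: <E> = 0.2071*0.0007503/(1+0.0007503) = 0.0001553 eV

0.0001553


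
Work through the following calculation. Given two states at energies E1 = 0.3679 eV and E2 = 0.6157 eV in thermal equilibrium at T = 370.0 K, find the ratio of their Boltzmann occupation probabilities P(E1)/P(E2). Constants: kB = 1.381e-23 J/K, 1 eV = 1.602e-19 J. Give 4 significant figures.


Step 1: Compute energy difference dE = E1 - E2 = 0.3679 - 0.6157 = -0.2478 eV
Step 2: Convert to Joules: dE_J = -0.2478 * 1.602e-19 = -3.97e-20 J
Step 3: Compute exponent = -dE_J / (kB * T) = -(-3.97e-20) / (1.381e-23 * 370.0) = 7.769
Step 4: P(E1)/P(E2) = exp(7.769) = 2366

2366


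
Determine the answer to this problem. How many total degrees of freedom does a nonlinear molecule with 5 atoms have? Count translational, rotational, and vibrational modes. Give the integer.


Step 1: Translational DOF = 3
Step 2: Rotational DOF (nonlinear) = 3
Step 3: Vibrational DOF = 3*5 - 6 = 9
Step 4: Total = 3 + 3 + 9 = 15

15


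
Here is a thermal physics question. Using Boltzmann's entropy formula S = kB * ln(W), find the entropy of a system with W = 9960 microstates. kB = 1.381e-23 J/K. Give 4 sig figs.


Step 1: ln(W) = ln(9960) = 9.206
Step 2: S = kB * ln(W) = 1.381e-23 * 9.206
Step 3: S = 1.271e-22 J/K

1.271e-22


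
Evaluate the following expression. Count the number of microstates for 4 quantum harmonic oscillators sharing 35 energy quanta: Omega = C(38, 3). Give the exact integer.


Step 1: Use binomial coefficient C(38, 3)
Step 2: Numerator = 38! / 35!
Step 3: Denominator = 3!
Step 4: Omega = 8436

8436


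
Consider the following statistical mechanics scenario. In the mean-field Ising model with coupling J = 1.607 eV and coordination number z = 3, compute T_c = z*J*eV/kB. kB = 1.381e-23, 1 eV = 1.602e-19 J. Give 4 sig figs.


Step 1: z*J = 3*1.607 = 4.821 eV
Step 2: Convert to Joules: 4.821*1.602e-19 = 7.723e-19 J
Step 3: T_c = 7.723e-19 / 1.381e-23 = 5.592e+04 K

5.592e+04


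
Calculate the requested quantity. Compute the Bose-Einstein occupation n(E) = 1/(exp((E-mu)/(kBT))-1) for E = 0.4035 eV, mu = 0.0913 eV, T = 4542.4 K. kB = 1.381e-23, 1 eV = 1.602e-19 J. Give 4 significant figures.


Step 1: (E - mu) = 0.3122 eV
Step 2: x = (E-mu)*eV/(kB*T) = 0.3122*1.602e-19/(1.381e-23*4542.4) = 0.7973
Step 3: exp(x) = 2.22
Step 4: n = 1/(exp(x)-1) = 0.82

0.82


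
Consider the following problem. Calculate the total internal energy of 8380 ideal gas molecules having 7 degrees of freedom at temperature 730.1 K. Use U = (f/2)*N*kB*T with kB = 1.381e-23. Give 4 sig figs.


Step 1: f/2 = 7/2 = 3.5
Step 2: N*kB*T = 8380*1.381e-23*730.1 = 8.449e-17
Step 3: U = 3.5 * 8.449e-17 = 2.957e-16 J

2.957e-16


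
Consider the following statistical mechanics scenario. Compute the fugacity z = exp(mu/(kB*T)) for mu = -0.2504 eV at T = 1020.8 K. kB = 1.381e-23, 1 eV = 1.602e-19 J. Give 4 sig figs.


Step 1: Convert mu to Joules: -0.2504*1.602e-19 = -4.011e-20 J
Step 2: kB*T = 1.381e-23*1020.8 = 1.41e-20 J
Step 3: mu/(kB*T) = -2.846
Step 4: z = exp(-2.846) = 0.0581

0.0581


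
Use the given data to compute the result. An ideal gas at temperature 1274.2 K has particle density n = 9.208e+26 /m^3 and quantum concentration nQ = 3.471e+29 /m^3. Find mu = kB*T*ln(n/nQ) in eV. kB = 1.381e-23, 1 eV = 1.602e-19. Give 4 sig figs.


Step 1: n/nQ = 9.208e+26/3.471e+29 = 0.002653
Step 2: ln(n/nQ) = -5.932
Step 3: mu = kB*T*ln(n/nQ) = 1.76e-20*-5.932 = -1.044e-19 J
Step 4: Convert to eV: -1.044e-19/1.602e-19 = -0.6516 eV

-0.6516


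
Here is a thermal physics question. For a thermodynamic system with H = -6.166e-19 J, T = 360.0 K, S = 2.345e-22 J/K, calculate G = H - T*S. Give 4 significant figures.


Step 1: T*S = 360.0 * 2.345e-22 = 8.442e-20 J
Step 2: G = H - T*S = -6.166e-19 - 8.442e-20
Step 3: G = -7.01e-19 J

-7.01e-19


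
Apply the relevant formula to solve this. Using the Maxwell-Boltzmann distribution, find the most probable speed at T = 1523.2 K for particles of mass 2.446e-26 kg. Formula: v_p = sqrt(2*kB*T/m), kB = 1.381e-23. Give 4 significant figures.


Step 1: Numerator = 2*kB*T = 2*1.381e-23*1523.2 = 4.207e-20
Step 2: Ratio = 4.207e-20 / 2.446e-26 = 1.72e+06
Step 3: v_p = sqrt(1.72e+06) = 1311 m/s

1311


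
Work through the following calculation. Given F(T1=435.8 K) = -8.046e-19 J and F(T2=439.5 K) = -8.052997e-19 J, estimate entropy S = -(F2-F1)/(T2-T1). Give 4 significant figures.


Step 1: dF = F2 - F1 = -8.052997e-19 - (-8.046e-19) = -6.997e-22 J
Step 2: dT = T2 - T1 = 439.5 - 435.8 = 3.7 K
Step 3: S = -dF/dT = -(-6.997e-22)/3.7 = 1.891e-22 J/K

1.891e-22


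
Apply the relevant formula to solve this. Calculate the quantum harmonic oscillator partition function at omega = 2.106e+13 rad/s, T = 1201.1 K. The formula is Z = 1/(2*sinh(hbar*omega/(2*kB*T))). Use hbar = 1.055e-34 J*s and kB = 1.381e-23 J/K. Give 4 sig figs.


Step 1: Compute x = hbar*omega/(kB*T) = 1.055e-34*2.106e+13/(1.381e-23*1201.1) = 0.1339
Step 2: x/2 = 0.06697
Step 3: sinh(x/2) = 0.06702
Step 4: Z = 1/(2*0.06702) = 7.46

7.46


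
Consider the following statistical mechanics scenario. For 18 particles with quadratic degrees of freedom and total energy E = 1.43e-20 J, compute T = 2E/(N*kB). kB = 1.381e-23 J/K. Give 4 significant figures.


Step 1: Numerator = 2*E = 2*1.43e-20 = 2.86e-20 J
Step 2: Denominator = N*kB = 18*1.381e-23 = 2.486e-22
Step 3: T = 2.86e-20 / 2.486e-22 = 115.1 K

115.1


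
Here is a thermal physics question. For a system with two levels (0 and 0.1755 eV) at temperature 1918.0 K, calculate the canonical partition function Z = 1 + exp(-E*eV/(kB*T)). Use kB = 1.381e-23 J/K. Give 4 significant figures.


Step 1: Compute beta*E = E*eV/(kB*T) = 0.1755*1.602e-19/(1.381e-23*1918.0) = 1.061
Step 2: exp(-beta*E) = exp(-1.061) = 0.346
Step 3: Z = 1 + 0.346 = 1.346

1.346


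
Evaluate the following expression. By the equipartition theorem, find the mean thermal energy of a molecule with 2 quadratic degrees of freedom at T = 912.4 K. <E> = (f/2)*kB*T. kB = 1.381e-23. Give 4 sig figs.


Step 1: f/2 = 2/2 = 1
Step 2: kB*T = 1.381e-23 * 912.4 = 1.26e-20
Step 3: <E> = 1 * 1.26e-20 = 1.26e-20 J

1.26e-20


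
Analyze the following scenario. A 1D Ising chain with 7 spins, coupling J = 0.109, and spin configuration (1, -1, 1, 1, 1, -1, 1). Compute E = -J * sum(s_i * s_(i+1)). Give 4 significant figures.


Step 1: Nearest-neighbor products: -1, -1, 1, 1, -1, -1
Step 2: Sum of products = -2
Step 3: E = -0.109 * -2 = 0.218

0.218


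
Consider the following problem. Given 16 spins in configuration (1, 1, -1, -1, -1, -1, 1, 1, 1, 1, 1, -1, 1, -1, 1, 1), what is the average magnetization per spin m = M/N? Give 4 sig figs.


Step 1: Count up spins (+1): 10, down spins (-1): 6
Step 2: Total magnetization M = 10 - 6 = 4
Step 3: m = M/N = 4/16 = 0.25

0.25


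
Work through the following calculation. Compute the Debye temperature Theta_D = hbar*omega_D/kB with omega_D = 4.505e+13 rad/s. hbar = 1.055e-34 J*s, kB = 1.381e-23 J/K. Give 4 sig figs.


Step 1: hbar*omega_D = 1.055e-34 * 4.505e+13 = 4.753e-21 J
Step 2: Theta_D = 4.753e-21 / 1.381e-23
Step 3: Theta_D = 344.2 K

344.2


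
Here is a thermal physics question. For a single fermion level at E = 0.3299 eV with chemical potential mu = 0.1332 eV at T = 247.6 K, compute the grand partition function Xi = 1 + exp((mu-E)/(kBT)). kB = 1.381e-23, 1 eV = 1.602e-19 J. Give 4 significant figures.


Step 1: (mu - E) = 0.1332 - 0.3299 = -0.1967 eV
Step 2: x = (mu-E)*eV/(kB*T) = -0.1967*1.602e-19/(1.381e-23*247.6) = -9.216
Step 3: exp(x) = 9.948e-05
Step 4: Xi = 1 + 9.948e-05 = 1

1


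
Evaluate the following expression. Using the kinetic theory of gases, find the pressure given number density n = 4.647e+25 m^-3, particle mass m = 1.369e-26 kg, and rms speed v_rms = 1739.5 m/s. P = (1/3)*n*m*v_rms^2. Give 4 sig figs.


Step 1: v_rms^2 = 1739.5^2 = 3.026e+06
Step 2: n*m = 4.647e+25*1.369e-26 = 0.6362
Step 3: P = (1/3)*0.6362*3.026e+06 = 6.417e+05 Pa

6.417e+05


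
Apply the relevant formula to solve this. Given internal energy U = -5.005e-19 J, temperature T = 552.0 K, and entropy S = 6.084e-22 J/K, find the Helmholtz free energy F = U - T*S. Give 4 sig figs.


Step 1: T*S = 552.0 * 6.084e-22 = 3.358e-19 J
Step 2: F = U - T*S = -5.005e-19 - 3.358e-19
Step 3: F = -8.363e-19 J

-8.363e-19


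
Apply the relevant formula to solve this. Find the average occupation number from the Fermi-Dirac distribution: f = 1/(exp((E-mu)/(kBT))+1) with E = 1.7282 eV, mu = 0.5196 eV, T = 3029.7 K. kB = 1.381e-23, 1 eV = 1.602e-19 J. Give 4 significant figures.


Step 1: (E - mu) = 1.7282 - 0.5196 = 1.209 eV
Step 2: Convert: (E-mu)*eV = 1.936e-19 J
Step 3: x = (E-mu)*eV/(kB*T) = 4.628
Step 4: f = 1/(exp(4.628)+1) = 0.009684

0.009684


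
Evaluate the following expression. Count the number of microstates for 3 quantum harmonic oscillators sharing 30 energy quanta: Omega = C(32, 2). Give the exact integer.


Step 1: Use binomial coefficient C(32, 2)
Step 2: Numerator = 32! / 30!
Step 3: Denominator = 2!
Step 4: Omega = 496

496


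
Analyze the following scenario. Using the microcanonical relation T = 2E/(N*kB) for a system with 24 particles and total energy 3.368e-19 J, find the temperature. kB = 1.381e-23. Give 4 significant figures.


Step 1: Numerator = 2*E = 2*3.368e-19 = 6.736e-19 J
Step 2: Denominator = N*kB = 24*1.381e-23 = 3.314e-22
Step 3: T = 6.736e-19 / 3.314e-22 = 2032 K

2032


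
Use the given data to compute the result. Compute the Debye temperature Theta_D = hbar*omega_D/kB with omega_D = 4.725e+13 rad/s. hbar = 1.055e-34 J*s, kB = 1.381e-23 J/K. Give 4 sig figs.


Step 1: hbar*omega_D = 1.055e-34 * 4.725e+13 = 4.985e-21 J
Step 2: Theta_D = 4.985e-21 / 1.381e-23
Step 3: Theta_D = 361 K

361


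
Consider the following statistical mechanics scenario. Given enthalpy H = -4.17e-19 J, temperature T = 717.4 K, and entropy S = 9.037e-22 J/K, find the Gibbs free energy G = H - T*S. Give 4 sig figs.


Step 1: T*S = 717.4 * 9.037e-22 = 6.483e-19 J
Step 2: G = H - T*S = -4.17e-19 - 6.483e-19
Step 3: G = -1.065e-18 J

-1.065e-18


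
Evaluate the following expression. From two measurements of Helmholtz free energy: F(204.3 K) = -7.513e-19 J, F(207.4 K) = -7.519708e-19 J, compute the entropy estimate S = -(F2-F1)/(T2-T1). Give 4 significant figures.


Step 1: dF = F2 - F1 = -7.519708e-19 - (-7.513e-19) = -6.708e-22 J
Step 2: dT = T2 - T1 = 207.4 - 204.3 = 3.1 K
Step 3: S = -dF/dT = -(-6.708e-22)/3.1 = 2.164e-22 J/K

2.164e-22


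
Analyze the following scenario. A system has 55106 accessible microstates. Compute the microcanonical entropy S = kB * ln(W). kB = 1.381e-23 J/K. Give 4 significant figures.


Step 1: ln(W) = ln(55106) = 10.92
Step 2: S = kB * ln(W) = 1.381e-23 * 10.92
Step 3: S = 1.508e-22 J/K

1.508e-22


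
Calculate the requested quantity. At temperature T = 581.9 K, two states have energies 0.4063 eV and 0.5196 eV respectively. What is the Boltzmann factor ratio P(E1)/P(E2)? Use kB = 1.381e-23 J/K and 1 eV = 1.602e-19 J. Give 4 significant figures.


Step 1: Compute energy difference dE = E1 - E2 = 0.4063 - 0.5196 = -0.1133 eV
Step 2: Convert to Joules: dE_J = -0.1133 * 1.602e-19 = -1.815e-20 J
Step 3: Compute exponent = -dE_J / (kB * T) = -(-1.815e-20) / (1.381e-23 * 581.9) = 2.259
Step 4: P(E1)/P(E2) = exp(2.259) = 9.57

9.57


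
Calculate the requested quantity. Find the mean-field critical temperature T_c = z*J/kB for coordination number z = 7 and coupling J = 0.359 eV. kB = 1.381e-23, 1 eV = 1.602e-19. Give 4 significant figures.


Step 1: z*J = 7*0.359 = 2.513 eV
Step 2: Convert to Joules: 2.513*1.602e-19 = 4.026e-19 J
Step 3: T_c = 4.026e-19 / 1.381e-23 = 2.915e+04 K

2.915e+04


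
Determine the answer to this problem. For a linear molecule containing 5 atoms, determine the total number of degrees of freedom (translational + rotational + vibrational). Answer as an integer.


Step 1: Translational DOF = 3
Step 2: Rotational DOF (linear) = 2
Step 3: Vibrational DOF = 3*5 - 5 = 10
Step 4: Total = 3 + 2 + 10 = 15

15


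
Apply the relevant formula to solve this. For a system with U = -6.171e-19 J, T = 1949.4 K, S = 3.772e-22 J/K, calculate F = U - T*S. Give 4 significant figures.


Step 1: T*S = 1949.4 * 3.772e-22 = 7.353e-19 J
Step 2: F = U - T*S = -6.171e-19 - 7.353e-19
Step 3: F = -1.352e-18 J

-1.352e-18


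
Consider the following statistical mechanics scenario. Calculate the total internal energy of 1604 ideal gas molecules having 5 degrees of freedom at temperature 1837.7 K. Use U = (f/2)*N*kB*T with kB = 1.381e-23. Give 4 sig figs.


Step 1: f/2 = 5/2 = 2.5
Step 2: N*kB*T = 1604*1.381e-23*1837.7 = 4.071e-17
Step 3: U = 2.5 * 4.071e-17 = 1.018e-16 J

1.018e-16


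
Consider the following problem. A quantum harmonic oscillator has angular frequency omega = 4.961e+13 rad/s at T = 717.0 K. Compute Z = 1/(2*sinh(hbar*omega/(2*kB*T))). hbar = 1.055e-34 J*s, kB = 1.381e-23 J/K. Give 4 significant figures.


Step 1: Compute x = hbar*omega/(kB*T) = 1.055e-34*4.961e+13/(1.381e-23*717.0) = 0.5286
Step 2: x/2 = 0.2643
Step 3: sinh(x/2) = 0.2674
Step 4: Z = 1/(2*0.2674) = 1.87

1.87


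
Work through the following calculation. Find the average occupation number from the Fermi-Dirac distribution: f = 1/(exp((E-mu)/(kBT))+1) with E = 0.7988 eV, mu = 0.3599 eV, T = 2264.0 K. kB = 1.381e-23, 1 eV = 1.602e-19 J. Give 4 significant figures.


Step 1: (E - mu) = 0.7988 - 0.3599 = 0.4389 eV
Step 2: Convert: (E-mu)*eV = 7.031e-20 J
Step 3: x = (E-mu)*eV/(kB*T) = 2.249
Step 4: f = 1/(exp(2.249)+1) = 0.09545

0.09545


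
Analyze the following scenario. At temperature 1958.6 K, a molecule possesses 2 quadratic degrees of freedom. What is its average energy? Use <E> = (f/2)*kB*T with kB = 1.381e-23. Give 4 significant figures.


Step 1: f/2 = 2/2 = 1
Step 2: kB*T = 1.381e-23 * 1958.6 = 2.705e-20
Step 3: <E> = 1 * 2.705e-20 = 2.705e-20 J

2.705e-20


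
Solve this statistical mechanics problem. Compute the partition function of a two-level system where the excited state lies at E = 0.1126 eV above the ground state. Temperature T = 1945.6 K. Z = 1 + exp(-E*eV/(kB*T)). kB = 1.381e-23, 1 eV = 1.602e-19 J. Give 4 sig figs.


Step 1: Compute beta*E = E*eV/(kB*T) = 0.1126*1.602e-19/(1.381e-23*1945.6) = 0.6714
Step 2: exp(-beta*E) = exp(-0.6714) = 0.511
Step 3: Z = 1 + 0.511 = 1.511

1.511


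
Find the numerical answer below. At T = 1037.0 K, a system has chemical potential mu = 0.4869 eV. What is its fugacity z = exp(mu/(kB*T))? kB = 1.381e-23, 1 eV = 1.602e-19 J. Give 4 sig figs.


Step 1: Convert mu to Joules: 0.4869*1.602e-19 = 7.8e-20 J
Step 2: kB*T = 1.381e-23*1037.0 = 1.432e-20 J
Step 3: mu/(kB*T) = 5.447
Step 4: z = exp(5.447) = 232

232


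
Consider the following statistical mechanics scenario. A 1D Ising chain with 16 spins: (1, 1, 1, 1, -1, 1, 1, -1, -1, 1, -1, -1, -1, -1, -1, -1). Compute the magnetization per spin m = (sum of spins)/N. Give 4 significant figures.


Step 1: Count up spins (+1): 7, down spins (-1): 9
Step 2: Total magnetization M = 7 - 9 = -2
Step 3: m = M/N = -2/16 = -0.125

-0.125


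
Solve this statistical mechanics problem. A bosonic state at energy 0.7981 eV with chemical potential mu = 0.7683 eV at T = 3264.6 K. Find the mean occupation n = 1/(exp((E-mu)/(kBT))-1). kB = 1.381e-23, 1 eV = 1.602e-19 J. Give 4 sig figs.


Step 1: (E - mu) = 0.0298 eV
Step 2: x = (E-mu)*eV/(kB*T) = 0.0298*1.602e-19/(1.381e-23*3264.6) = 0.1059
Step 3: exp(x) = 1.112
Step 4: n = 1/(exp(x)-1) = 8.953

8.953


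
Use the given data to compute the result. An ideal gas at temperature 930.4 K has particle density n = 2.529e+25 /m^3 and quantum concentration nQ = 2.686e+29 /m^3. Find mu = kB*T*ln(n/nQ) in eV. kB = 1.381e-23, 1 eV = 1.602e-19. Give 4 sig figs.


Step 1: n/nQ = 2.529e+25/2.686e+29 = 9.415e-05
Step 2: ln(n/nQ) = -9.271
Step 3: mu = kB*T*ln(n/nQ) = 1.285e-20*-9.271 = -1.191e-19 J
Step 4: Convert to eV: -1.191e-19/1.602e-19 = -0.7435 eV

-0.7435


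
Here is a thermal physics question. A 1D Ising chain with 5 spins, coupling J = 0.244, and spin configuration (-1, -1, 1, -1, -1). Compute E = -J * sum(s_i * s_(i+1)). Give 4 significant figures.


Step 1: Nearest-neighbor products: 1, -1, -1, 1
Step 2: Sum of products = 0
Step 3: E = -0.244 * 0 = 0

0


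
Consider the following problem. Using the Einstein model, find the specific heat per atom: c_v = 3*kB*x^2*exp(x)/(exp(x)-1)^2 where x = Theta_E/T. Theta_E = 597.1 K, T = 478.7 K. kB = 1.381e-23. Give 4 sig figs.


Step 1: x = Theta_E/T = 597.1/478.7 = 1.247
Step 2: x^2 = 1.556
Step 3: exp(x) = 3.481
Step 4: c_v = 3*1.381e-23*1.556*3.481/(3.481-1)^2 = 3.645e-23

3.645e-23


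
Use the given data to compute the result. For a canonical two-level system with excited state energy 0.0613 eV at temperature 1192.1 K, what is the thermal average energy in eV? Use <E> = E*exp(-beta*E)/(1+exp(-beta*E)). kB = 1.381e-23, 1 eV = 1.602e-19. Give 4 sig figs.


Step 1: beta*E = 0.0613*1.602e-19/(1.381e-23*1192.1) = 0.5965
Step 2: exp(-beta*E) = 0.5507
Step 3: <E> = 0.0613*0.5507/(1+0.5507) = 0.02177 eV

0.02177


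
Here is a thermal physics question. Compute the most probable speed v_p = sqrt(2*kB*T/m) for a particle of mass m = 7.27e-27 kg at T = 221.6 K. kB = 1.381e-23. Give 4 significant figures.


Step 1: Numerator = 2*kB*T = 2*1.381e-23*221.6 = 6.121e-21
Step 2: Ratio = 6.121e-21 / 7.27e-27 = 8.419e+05
Step 3: v_p = sqrt(8.419e+05) = 917.5 m/s

917.5


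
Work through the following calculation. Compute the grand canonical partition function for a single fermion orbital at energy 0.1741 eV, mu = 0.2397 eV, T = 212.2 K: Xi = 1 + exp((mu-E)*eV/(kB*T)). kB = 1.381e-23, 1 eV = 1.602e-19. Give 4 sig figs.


Step 1: (mu - E) = 0.2397 - 0.1741 = 0.0656 eV
Step 2: x = (mu-E)*eV/(kB*T) = 0.0656*1.602e-19/(1.381e-23*212.2) = 3.586
Step 3: exp(x) = 36.09
Step 4: Xi = 1 + 36.09 = 37.09

37.09


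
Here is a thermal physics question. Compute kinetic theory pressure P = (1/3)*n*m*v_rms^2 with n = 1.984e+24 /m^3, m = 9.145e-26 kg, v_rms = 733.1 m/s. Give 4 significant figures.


Step 1: v_rms^2 = 733.1^2 = 5.374e+05
Step 2: n*m = 1.984e+24*9.145e-26 = 0.1814
Step 3: P = (1/3)*0.1814*5.374e+05 = 3.25e+04 Pa

3.25e+04


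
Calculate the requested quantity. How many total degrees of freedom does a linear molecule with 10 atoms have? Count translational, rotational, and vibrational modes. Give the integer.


Step 1: Translational DOF = 3
Step 2: Rotational DOF (linear) = 2
Step 3: Vibrational DOF = 3*10 - 5 = 25
Step 4: Total = 3 + 2 + 25 = 30

30


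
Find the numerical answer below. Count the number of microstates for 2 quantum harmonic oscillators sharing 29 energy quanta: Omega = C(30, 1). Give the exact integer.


Step 1: Use binomial coefficient C(30, 1)
Step 2: Numerator = 30! / 29!
Step 3: Denominator = 1!
Step 4: Omega = 30

30


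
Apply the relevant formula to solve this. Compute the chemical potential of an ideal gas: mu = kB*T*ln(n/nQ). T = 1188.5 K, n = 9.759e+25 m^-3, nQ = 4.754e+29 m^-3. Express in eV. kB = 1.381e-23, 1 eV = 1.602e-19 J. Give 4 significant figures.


Step 1: n/nQ = 9.759e+25/4.754e+29 = 0.0002053
Step 2: ln(n/nQ) = -8.491
Step 3: mu = kB*T*ln(n/nQ) = 1.641e-20*-8.491 = -1.394e-19 J
Step 4: Convert to eV: -1.394e-19/1.602e-19 = -0.87 eV

-0.87


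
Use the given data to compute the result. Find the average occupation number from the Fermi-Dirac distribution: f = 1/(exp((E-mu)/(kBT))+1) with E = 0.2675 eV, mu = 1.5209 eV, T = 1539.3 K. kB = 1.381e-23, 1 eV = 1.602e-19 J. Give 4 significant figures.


Step 1: (E - mu) = 0.2675 - 1.5209 = -1.253 eV
Step 2: Convert: (E-mu)*eV = -2.008e-19 J
Step 3: x = (E-mu)*eV/(kB*T) = -9.446
Step 4: f = 1/(exp(-9.446)+1) = 0.9999

0.9999


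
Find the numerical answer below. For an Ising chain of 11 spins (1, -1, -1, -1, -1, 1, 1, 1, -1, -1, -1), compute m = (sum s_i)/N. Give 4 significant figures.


Step 1: Count up spins (+1): 4, down spins (-1): 7
Step 2: Total magnetization M = 4 - 7 = -3
Step 3: m = M/N = -3/11 = -0.2727

-0.2727


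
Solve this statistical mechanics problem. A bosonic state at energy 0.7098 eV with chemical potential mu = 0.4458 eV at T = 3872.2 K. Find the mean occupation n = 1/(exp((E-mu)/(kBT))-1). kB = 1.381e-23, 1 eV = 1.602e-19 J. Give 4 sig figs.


Step 1: (E - mu) = 0.264 eV
Step 2: x = (E-mu)*eV/(kB*T) = 0.264*1.602e-19/(1.381e-23*3872.2) = 0.7909
Step 3: exp(x) = 2.205
Step 4: n = 1/(exp(x)-1) = 0.8296

0.8296


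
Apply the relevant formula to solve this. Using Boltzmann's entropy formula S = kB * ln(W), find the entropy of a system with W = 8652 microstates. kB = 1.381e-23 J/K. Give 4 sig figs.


Step 1: ln(W) = ln(8652) = 9.066
Step 2: S = kB * ln(W) = 1.381e-23 * 9.066
Step 3: S = 1.252e-22 J/K

1.252e-22


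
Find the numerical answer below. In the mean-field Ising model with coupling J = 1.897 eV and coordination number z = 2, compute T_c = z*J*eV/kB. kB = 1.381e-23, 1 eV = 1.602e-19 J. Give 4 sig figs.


Step 1: z*J = 2*1.897 = 3.794 eV
Step 2: Convert to Joules: 3.794*1.602e-19 = 6.078e-19 J
Step 3: T_c = 6.078e-19 / 1.381e-23 = 4.401e+04 K

4.401e+04


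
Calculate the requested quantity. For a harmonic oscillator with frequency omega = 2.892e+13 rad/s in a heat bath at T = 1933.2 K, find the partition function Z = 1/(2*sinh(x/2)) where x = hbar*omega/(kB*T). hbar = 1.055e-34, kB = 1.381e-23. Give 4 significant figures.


Step 1: Compute x = hbar*omega/(kB*T) = 1.055e-34*2.892e+13/(1.381e-23*1933.2) = 0.1143
Step 2: x/2 = 0.05714
Step 3: sinh(x/2) = 0.05717
Step 4: Z = 1/(2*0.05717) = 8.745

8.745


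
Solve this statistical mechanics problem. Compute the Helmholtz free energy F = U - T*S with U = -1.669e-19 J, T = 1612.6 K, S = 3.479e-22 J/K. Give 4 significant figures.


Step 1: T*S = 1612.6 * 3.479e-22 = 5.61e-19 J
Step 2: F = U - T*S = -1.669e-19 - 5.61e-19
Step 3: F = -7.279e-19 J

-7.279e-19


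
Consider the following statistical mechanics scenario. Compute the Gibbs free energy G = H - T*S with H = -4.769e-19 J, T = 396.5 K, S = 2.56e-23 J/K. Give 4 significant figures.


Step 1: T*S = 396.5 * 2.56e-23 = 1.015e-20 J
Step 2: G = H - T*S = -4.769e-19 - 1.015e-20
Step 3: G = -4.871e-19 J

-4.871e-19


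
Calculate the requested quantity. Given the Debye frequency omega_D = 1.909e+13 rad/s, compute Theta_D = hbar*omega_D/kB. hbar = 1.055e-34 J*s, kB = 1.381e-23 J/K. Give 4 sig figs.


Step 1: hbar*omega_D = 1.055e-34 * 1.909e+13 = 2.014e-21 J
Step 2: Theta_D = 2.014e-21 / 1.381e-23
Step 3: Theta_D = 145.8 K

145.8


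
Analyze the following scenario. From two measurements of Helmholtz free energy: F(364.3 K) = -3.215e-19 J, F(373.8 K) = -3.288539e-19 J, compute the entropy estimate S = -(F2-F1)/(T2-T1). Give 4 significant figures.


Step 1: dF = F2 - F1 = -3.288539e-19 - (-3.215e-19) = -7.3539e-21 J
Step 2: dT = T2 - T1 = 373.8 - 364.3 = 9.5 K
Step 3: S = -dF/dT = -(-7.3539e-21)/9.5 = 7.741e-22 J/K

7.741e-22
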